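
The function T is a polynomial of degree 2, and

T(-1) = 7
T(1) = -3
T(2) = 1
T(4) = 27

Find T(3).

11

Write T(k) = ak² + bk + c; the 4 given values yield a linear system in the 3 coefficients.
Solving, T(k) = 3k² - 5k - 1.
Then T(3) = 11.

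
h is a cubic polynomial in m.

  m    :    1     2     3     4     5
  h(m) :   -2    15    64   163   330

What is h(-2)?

-41

First differences: 17, 49, 99, 167. Second differences: 32, 50, 68. Third differences: 18, 18.
Level-3 differences are constant, so h has degree 3.
Fitting a degree-3 polynomial gives h(m) = 3m³ - 2m² + 2m - 5.
Then h(-2) = -41.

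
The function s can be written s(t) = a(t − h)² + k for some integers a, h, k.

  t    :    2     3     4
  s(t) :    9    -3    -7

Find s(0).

First differences -12, -4; second difference 8 = 2a, so a = 4.
Expanding, the t-coefficient is −2ah = -8h; matching it to the data gives h = 4, and then k = -7.
So s(t) = 4(t − 4)² − 7.
s(0) = 4·(-4)² − 7 = 57.

57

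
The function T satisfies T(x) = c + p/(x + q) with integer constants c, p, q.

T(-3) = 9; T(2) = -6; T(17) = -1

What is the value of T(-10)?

(T(x) − c)(x + q) = p for each data point; the three points give a linear system in c and q, then p follows.
Solving: c = 0, q = 1, p = -18, so T(x) = -18/(x + 1).
Then T(-10) = 0 − 18/(-9) = 2.

2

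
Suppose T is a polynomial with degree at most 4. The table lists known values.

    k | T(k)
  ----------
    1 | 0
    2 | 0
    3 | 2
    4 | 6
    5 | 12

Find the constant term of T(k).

2

Write T(k) = ak^4 + bk³ + ck² + dk + e; the 5 given values yield a linear system in the 5 coefficients.
Solving, the top 2 coefficients vanish, and T(k) = k² - 3k + 2.
The constant term is T(0) = 2.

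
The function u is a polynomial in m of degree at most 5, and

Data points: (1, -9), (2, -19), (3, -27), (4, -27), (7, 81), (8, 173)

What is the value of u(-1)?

Write u(m) = am^5 + bm^4 + cm³ + dm² + em + p; the 6 given values yield a linear system in the 6 coefficients.
Solving, the top 2 coefficients vanish, and u(m) = m³ - 5m² - 2m - 3.
Then u(-1) = -7.

-7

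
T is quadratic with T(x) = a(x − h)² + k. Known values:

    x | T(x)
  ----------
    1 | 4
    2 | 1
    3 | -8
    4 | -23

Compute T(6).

-71

First differences -3, -9, -15; second difference -6 = 2a, so a = -3.
Expanding, the x-coefficient is −2ah = 6h; matching it to the data gives h = 1, and then k = 4.
So T(x) = -3(x − 1)² + 4.
T(6) = -3·5² + 4 = -71.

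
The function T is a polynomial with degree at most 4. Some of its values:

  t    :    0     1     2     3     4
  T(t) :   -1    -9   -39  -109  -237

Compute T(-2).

First differences: -8, -30, -70, -128. Second differences: -22, -40, -58. Third differences: -18, -18.
Level-3 differences are constant, so T has degree 3.
Fitting a degree-3 polynomial gives T(t) = -3t³ - 2t² - 3t - 1.
Then T(-2) = 21.

21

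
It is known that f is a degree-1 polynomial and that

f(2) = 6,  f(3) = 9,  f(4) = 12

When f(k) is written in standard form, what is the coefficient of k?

First differences: 3, 3.
Level-1 differences are constant, so f has degree 1.
Fitting a degree-1 polynomial gives f(k) = 3k.
The coefficient of k is 3.

3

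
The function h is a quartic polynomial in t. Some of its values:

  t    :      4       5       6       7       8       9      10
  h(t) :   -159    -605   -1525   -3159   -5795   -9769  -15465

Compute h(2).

31

Write h(t) = at^4 + bt³ + ct² + dt + e; the 7 given values yield a linear system in the 5 coefficients.
Solving, h(t) = -2t^4 + 4t³ + 5t² + 3t + 5.
Then h(2) = 31.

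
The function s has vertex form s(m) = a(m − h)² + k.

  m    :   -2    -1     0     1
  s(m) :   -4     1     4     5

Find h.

1

First differences 5, 3, 1; second difference -2 = 2a, so a = -1.
Expanding, the m-coefficient is −2ah = 2h; matching it to the data gives h = 1, and then k = 5.
So s(m) = -1(m − 1)² + 5.
Hence h = 1.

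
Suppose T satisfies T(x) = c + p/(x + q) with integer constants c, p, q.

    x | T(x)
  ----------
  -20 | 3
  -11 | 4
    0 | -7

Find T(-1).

-16

(T(x) − c)(x + q) = p for each data point; the three points give a linear system in c and q, then p follows.
Solving: c = 2, q = 2, p = -18, so T(x) = 2 − 18/(x + 2).
Then T(-1) = 2 − 18/1 = -16.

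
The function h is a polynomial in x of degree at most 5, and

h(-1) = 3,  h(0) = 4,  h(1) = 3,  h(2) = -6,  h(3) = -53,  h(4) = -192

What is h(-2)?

-18

First differences: 1, -1, -9, -47, -139. Second differences: -2, -8, -38, -92. Third differences: -6, -30, -54. Fourth differences: -24, -24.
Level-4 differences are constant, so h has degree 4.
Fitting a degree-4 polynomial gives h(x) = -x^4 + x³ - x + 4.
Then h(-2) = -18.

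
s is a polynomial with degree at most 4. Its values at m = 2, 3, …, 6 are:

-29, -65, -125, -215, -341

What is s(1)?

First differences: -36, -60, -90, -126. Second differences: -24, -30, -36. Third differences: -6, -6.
Level-3 differences are constant, so s has degree 3.
Fitting a degree-3 polynomial gives s(m) = -m³ - 3m² - 2m - 5.
Then s(1) = -11.

-11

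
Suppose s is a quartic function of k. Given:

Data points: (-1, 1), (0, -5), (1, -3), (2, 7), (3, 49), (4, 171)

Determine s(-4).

Write s(k) = ak^4 + bk³ + ck² + dk + e; the 6 given values yield a linear system in the 5 coefficients.
Solving, s(k) = k^4 - 2k³ + 3k² - 5.
Then s(-4) = 427.

427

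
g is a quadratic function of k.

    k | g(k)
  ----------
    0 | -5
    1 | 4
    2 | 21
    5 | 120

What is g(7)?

Write g(k) = ak² + bk + c; the 4 given values yield a linear system in the 3 coefficients.
Solving, g(k) = 4k² + 5k - 5.
Then g(7) = 226.

226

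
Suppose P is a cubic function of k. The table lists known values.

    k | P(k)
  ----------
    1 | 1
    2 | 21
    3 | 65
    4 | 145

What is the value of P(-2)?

Write P(k) = ak³ + bk² + ck + d; the 4 given values yield a linear system in the 4 coefficients.
Solving, P(k) = 2k³ + 6k - 7.
Then P(-2) = -35.

-35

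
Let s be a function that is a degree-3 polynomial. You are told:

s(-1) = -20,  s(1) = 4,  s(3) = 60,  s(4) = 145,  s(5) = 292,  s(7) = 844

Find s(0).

-3

Write s(n) = an³ + bn² + cn + d; the 6 given values yield a linear system in the 4 coefficients.
Solving, s(n) = 3n³ - 5n² + 9n - 3.
Then s(0) = -3.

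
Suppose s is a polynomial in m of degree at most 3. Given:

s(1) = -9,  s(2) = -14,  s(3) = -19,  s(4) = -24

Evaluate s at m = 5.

-29

Write s(m) = am³ + bm² + cm + d; the 4 given values yield a linear system in the 4 coefficients.
Solving, the top 2 coefficients vanish, and s(m) = -5m - 4.
Then s(5) = -29.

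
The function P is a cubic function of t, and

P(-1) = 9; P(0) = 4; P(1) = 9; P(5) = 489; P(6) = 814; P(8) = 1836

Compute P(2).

Write P(t) = at³ + bt² + ct + d; the 6 given values yield a linear system in the 4 coefficients.
Solving, P(t) = 3t³ + 5t² - 3t + 4.
Then P(2) = 42.

42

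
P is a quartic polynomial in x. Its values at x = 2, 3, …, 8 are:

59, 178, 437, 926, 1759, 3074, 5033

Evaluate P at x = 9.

7822

First differences: 119, 259, 489, 833, 1315, 1959. Second differences: 140, 230, 344, 482, 644. Third differences: 90, 114, 138, 162. Fourth differences: 24, 24, 24.
Level-4 differences are constant, so P has degree 4.
Extending the table by one column gives the next first difference 2789, so P(9) = 5033 + 2789 = 7822.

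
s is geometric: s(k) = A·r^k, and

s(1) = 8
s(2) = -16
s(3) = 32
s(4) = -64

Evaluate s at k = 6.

-256

Consecutive ratio: -16/8 = -2, and 32/(-16) = -2, so r = -2.
Then A·(-2)^1 = 8 gives A = -4, and s(k) = -4·(-2)^k.
s(6) = -4·(-2)^6 = -256.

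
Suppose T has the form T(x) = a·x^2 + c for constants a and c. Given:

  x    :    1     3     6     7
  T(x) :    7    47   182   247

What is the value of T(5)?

From T(1) = 7 and T(3) = 47: 1a + c = 7 and 9a + c = 47.
Subtracting: 8a = 40, so a = 5; then c = 7 − 5·1 = 2.
So T(x) = 5x² + 2, and T(5) = 127.

127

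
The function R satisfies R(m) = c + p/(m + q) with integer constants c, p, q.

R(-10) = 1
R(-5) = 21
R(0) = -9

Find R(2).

(R(m) − c)(m + q) = p for each data point; the three points give a linear system in c and q, then p follows.
Solving: c = -3, q = 4, p = -24, so R(m) = -3 − 24/(m + 4).
Then R(2) = -3 − 24/6 = -7.

-7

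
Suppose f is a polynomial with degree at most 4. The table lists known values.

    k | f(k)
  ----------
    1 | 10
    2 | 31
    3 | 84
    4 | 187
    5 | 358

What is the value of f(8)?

First differences: 21, 53, 103, 171. Second differences: 32, 50, 68. Third differences: 18, 18.
Level-3 differences are constant, so f has degree 3.
Fitting a degree-3 polynomial gives f(k) = 3k³ - 2k² + 6k + 3.
Then f(8) = 1459.

1459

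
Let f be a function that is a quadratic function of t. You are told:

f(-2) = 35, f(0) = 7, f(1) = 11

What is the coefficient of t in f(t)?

-2

Write f(t) = at² + bt + c; the 3 given values yield a linear system in the 3 coefficients.
Solving, f(t) = 6t² - 2t + 7.
The coefficient of t is -2.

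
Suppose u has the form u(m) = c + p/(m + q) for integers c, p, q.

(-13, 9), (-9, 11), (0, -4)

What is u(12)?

(u(m) − c)(m + q) = p for each data point; the three points give a linear system in c and q, then p follows.
Solving: c = 6, q = 3, p = -30, so u(m) = 6 − 30/(m + 3).
Then u(12) = 6 − 30/15 = 4.

4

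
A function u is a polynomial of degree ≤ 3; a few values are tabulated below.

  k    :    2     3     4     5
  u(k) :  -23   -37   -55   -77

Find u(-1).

First differences: -14, -18, -22. Second differences: -4, -4.
Level-2 differences are constant, so u has degree 2.
Fitting a degree-2 polynomial gives u(k) = -2k² - 4k - 7.
Then u(-1) = -5.

-5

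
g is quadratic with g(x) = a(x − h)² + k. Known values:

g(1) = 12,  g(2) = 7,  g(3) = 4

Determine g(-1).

28

First differences -5, -3; second difference 2 = 2a, so a = 1.
Expanding, the x-coefficient is −2ah = -2h; matching it to the data gives h = 4, and then k = 3.
So g(x) = 1(x − 4)² + 3.
g(-1) = 1·(-5)² + 3 = 28.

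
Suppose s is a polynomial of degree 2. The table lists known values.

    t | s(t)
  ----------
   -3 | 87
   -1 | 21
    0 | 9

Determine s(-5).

209

Write s(t) = at² + bt + c; the 3 given values yield a linear system in the 3 coefficients.
Solving, s(t) = 7t² - 5t + 9.
Then s(-5) = 209.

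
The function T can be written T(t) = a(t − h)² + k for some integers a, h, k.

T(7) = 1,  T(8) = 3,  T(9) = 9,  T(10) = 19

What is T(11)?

First differences 2, 6, 10; second difference 4 = 2a, so a = 2.
Expanding, the t-coefficient is −2ah = -4h; matching it to the data gives h = 7, and then k = 1.
So T(t) = 2(t − 7)² + 1.
T(11) = 2·4² + 1 = 33.

33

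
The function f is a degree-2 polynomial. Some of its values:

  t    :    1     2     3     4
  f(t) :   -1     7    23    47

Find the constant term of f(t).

-1

Write f(t) = at² + bt + c; the 4 given values yield a linear system in the 3 coefficients.
Solving, f(t) = 4t² - 4t - 1.
The constant term is f(0) = -1.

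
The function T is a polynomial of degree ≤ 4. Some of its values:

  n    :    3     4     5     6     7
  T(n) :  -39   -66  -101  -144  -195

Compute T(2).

-20

First differences: -27, -35, -43, -51. Second differences: -8, -8, -8.
Level-2 differences are constant, so T has degree 2.
Fitting a degree-2 polynomial gives T(n) = -4n² + n - 6.
Then T(2) = -20.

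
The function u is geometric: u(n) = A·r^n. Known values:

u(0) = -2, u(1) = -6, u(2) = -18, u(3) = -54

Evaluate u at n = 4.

-162

Consecutive ratio: -6/(-2) = 3, and -18/(-6) = 3, so r = 3.
Then A·3^0 = -2 gives A = -2, and u(n) = -2·3^n.
u(4) = -2·3^4 = -162.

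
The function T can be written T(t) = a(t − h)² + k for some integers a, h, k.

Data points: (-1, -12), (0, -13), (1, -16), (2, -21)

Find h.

-1

First differences -1, -3, -5; second difference -2 = 2a, so a = -1.
Expanding, the t-coefficient is −2ah = 2h; matching it to the data gives h = -1, and then k = -12.
So T(t) = -1(t + 1)² − 12.
Hence h = -1.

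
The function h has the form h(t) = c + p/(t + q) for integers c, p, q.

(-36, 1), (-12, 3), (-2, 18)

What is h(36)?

-1

(h(t) − c)(t + q) = p for each data point; the three points give a linear system in c and q, then p follows.
Solving: c = 0, q = 0, p = -36, so h(t) = -36/(t + 0).
Then h(36) = 0 − 36/36 = -1.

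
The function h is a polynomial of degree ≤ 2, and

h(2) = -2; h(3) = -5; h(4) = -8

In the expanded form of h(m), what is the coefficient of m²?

0

First differences: -3, -3.
Level-1 differences are constant, so h has degree 1.
Fitting a degree-1 polynomial gives h(m) = -3m + 4.
The coefficient of m² is 0.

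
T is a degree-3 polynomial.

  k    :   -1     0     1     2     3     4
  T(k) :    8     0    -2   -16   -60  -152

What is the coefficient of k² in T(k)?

3

First differences: -8, -2, -14, -44, -92. Second differences: 6, -12, -30, -48. Third differences: -18, -18, -18.
Level-3 differences are constant, so T has degree 3.
Fitting a degree-3 polynomial gives T(k) = -3k³ + 3k² - 2k.
The coefficient of k² is 3.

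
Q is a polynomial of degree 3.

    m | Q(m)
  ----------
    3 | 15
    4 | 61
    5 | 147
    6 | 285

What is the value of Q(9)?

1131

Write Q(m) = am³ + bm² + cm + d; the 4 given values yield a linear system in the 4 coefficients.
Solving, Q(m) = 2m³ - 4m² - 3.
Then Q(9) = 1131.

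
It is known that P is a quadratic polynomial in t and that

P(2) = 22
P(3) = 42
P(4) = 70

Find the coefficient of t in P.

Write P(t) = at² + bt + c; the 3 given values yield a linear system in the 3 coefficients.
Solving, P(t) = 4t² + 6.
The coefficient of t is 0.

0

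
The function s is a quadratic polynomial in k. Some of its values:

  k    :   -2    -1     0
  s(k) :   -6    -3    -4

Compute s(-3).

Write s(k) = ak² + bk + c; the 3 given values yield a linear system in the 3 coefficients.
Solving, s(k) = -2k² - 3k - 4.
Then s(-3) = -13.

-13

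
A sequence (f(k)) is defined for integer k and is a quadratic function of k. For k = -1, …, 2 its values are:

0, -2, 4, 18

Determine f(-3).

First differences: -2, 6, 14. Second differences: 8, 8.
Level-2 differences are constant, so f has degree 2.
Fitting a degree-2 polynomial gives f(k) = 4k² + 2k - 2.
Then f(-3) = 28.

28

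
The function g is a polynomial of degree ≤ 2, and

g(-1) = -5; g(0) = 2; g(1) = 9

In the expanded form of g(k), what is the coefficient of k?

Write g(k) = ak² + bk + c; the 3 given values yield a linear system in the 3 coefficients.
Solving, the leading coefficient vanishes, and g(k) = 7k + 2.
The coefficient of k is 7.

7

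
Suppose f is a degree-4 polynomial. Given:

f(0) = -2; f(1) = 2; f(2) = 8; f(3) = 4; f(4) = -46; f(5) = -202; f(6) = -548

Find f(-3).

First differences: 4, 6, -4, -50, -156, -346. Second differences: 2, -10, -46, -106, -190. Third differences: -12, -36, -60, -84. Fourth differences: -24, -24, -24.
Level-4 differences are constant, so f has degree 4.
Fitting a degree-4 polynomial gives f(x) = -x^4 + 4x³ - 4x² + 5x - 2.
Then f(-3) = -242.

-242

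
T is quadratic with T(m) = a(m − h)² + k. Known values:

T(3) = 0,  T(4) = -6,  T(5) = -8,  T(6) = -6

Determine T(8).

10

First differences -6, -2, 2; second difference 4 = 2a, so a = 2.
Expanding, the m-coefficient is −2ah = -4h; matching it to the data gives h = 5, and then k = -8.
So T(m) = 2(m − 5)² − 8.
T(8) = 2·3² − 8 = 10.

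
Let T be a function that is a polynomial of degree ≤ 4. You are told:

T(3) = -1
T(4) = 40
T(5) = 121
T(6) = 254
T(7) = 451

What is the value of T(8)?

724

Write T(n) = an^4 + bn³ + cn² + dn + e; the 5 given values yield a linear system in the 5 coefficients.
Solving, the leading coefficient vanishes, and T(n) = 2n³ - 4n² - 5n - 4.
Then T(8) = 724.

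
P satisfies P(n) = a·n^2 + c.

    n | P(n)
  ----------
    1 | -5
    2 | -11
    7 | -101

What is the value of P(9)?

From P(1) = -5 and P(2) = -11: 1a + c = -5 and 4a + c = -11.
Subtracting: 3a = -6, so a = -2; then c = -5 − (-2)·1 = -3.
So P(n) = -2n² − 3, and P(9) = -165.

-165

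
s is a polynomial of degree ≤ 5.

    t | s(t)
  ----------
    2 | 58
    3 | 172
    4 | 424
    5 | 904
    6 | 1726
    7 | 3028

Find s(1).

16

First differences: 114, 252, 480, 822, 1302. Second differences: 138, 228, 342, 480. Third differences: 90, 114, 138. Fourth differences: 24, 24.
Level-4 differences are constant, so s has degree 4.
Fitting a degree-4 polynomial gives s(t) = t^4 + t³ + 5t² + 5t + 4.
Then s(1) = 16.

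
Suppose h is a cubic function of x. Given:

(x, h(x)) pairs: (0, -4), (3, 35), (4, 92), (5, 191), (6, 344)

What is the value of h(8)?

Write h(x) = ax³ + bx² + cx + d; the 5 given values yield a linear system in the 4 coefficients.
Solving, h(x) = 2x³ - 3x² + 4x - 4.
Then h(8) = 860.

860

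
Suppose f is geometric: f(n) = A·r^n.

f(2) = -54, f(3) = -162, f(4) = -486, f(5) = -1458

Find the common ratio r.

Consecutive ratio: -162/(-54) = 3, and -486/(-162) = 3, so r = 3.
Then A·3^2 = -54 gives A = -6, and f(n) = -6·3^n.

3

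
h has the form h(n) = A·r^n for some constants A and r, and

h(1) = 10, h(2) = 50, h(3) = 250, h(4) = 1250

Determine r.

Consecutive ratio: 50/10 = 5, and 250/50 = 5, so r = 5.
Then A·5^1 = 10 gives A = 2, and h(n) = 2·5^n.

5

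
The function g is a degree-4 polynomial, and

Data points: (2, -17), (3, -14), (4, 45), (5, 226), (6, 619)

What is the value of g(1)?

-6

Write g(x) = ax^4 + bx³ + cx² + dx + e; the 5 given values yield a linear system in the 5 coefficients.
Solving, g(x) = x^4 - 3x³ - 5x + 1.
Then g(1) = -6.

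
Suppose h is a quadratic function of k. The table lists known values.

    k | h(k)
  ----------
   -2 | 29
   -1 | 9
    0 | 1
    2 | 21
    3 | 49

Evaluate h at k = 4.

Write h(k) = ak² + bk + c; the 5 given values yield a linear system in the 3 coefficients.
Solving, h(k) = 6k² - 2k + 1.
Then h(4) = 89.

89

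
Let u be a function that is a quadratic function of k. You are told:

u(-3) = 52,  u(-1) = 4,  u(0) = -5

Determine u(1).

Write u(k) = ak² + bk + c; the 3 given values yield a linear system in the 3 coefficients.
Solving, u(k) = 5k² - 4k - 5.
Then u(1) = -4.

-4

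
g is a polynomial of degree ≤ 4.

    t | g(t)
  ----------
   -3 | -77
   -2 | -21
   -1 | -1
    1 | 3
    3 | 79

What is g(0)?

1

Write g(t) = at^4 + bt³ + ct² + dt + e; the 5 given values yield a linear system in the 5 coefficients.
Solving, the leading coefficient vanishes, and g(t) = 3t³ - t + 1.
The constant term is g(0) = 1.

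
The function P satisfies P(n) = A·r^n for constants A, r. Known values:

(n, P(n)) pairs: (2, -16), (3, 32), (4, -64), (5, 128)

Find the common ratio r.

Consecutive ratio: 32/(-16) = -2, and -64/32 = -2, so r = -2.
Then A·(-2)^2 = -16 gives A = -4, and P(n) = -4·(-2)^n.

-2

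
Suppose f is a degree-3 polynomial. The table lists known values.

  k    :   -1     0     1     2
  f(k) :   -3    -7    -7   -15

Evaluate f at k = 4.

Write f(k) = ak³ + bk² + ck + d; the 4 given values yield a linear system in the 4 coefficients.
Solving, f(k) = -2k³ + 2k² - 7.
Then f(4) = -103.

-103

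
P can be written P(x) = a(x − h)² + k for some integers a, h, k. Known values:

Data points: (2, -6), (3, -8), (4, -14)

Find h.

2

First differences -2, -6; second difference -4 = 2a, so a = -2.
Expanding, the x-coefficient is −2ah = 4h; matching it to the data gives h = 2, and then k = -6.
So P(x) = -2(x − 2)² − 6.
Hence h = 2.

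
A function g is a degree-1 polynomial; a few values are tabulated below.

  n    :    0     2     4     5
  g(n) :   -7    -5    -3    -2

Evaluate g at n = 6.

Write g(n) = an + b; the 4 given values yield a linear system in the 2 coefficients.
Solving, g(n) = n - 7.
Then g(6) = -1.

-1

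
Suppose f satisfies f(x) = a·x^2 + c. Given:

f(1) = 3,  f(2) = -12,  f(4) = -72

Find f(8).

From f(1) = 3 and f(2) = -12: 1a + c = 3 and 4a + c = -12.
Subtracting: 3a = -15, so a = -5; then c = 3 − (-5)·1 = 8.
So f(x) = -5x² + 8, and f(8) = -312.

-312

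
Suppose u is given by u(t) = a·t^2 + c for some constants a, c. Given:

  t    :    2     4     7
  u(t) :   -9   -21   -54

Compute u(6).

-41

From u(2) = -9 and u(4) = -21: 4a + c = -9 and 16a + c = -21.
Subtracting: 12a = -12, so a = -1; then c = -9 − (-1)·4 = -5.
So u(t) = -1t² − 5, and u(6) = -41.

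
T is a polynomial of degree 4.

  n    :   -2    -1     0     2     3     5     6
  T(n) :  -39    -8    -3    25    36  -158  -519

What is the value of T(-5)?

Write T(n) = an^4 + bn³ + cn² + dn + e; the 7 given values yield a linear system in the 5 coefficients.
Solving, T(n) = -n^4 + 3n³ + 3n² + 4n - 3.
Then T(-5) = -948.

-948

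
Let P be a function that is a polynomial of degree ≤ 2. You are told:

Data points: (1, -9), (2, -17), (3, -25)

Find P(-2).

First differences: -8, -8.
Level-1 differences are constant, so P has degree 1.
Fitting a degree-1 polynomial gives P(m) = -8m - 1.
Then P(-2) = 15.

15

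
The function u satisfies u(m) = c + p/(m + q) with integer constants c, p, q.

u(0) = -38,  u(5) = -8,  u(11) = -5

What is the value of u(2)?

(u(m) − c)(m + q) = p for each data point; the three points give a linear system in c and q, then p follows.
Solving: c = -2, q = 1, p = -36, so u(m) = -2 − 36/(m + 1).
Then u(2) = -2 − 36/3 = -14.

-14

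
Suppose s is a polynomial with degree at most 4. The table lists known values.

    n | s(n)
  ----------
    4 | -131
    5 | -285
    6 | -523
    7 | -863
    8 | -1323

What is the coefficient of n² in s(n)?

3

First differences: -154, -238, -340, -460. Second differences: -84, -102, -120. Third differences: -18, -18.
Level-3 differences are constant, so s has degree 3.
Fitting a degree-3 polynomial gives s(n) = -3n³ + 3n² + 2n + 5.
The coefficient of n² is 3.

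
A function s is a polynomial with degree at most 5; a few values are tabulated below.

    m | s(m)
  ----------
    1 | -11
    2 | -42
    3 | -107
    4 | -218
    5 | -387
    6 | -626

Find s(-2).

First differences: -31, -65, -111, -169, -239. Second differences: -34, -46, -58, -70. Third differences: -12, -12, -12.
Level-3 differences are constant, so s has degree 3.
Fitting a degree-3 polynomial gives s(m) = -2m³ - 5m² - 2m - 2.
Then s(-2) = -2.

-2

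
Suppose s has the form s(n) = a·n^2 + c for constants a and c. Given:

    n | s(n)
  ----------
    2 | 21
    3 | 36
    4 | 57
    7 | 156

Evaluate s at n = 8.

From s(2) = 21 and s(3) = 36: 4a + c = 21 and 9a + c = 36.
Subtracting: 5a = 15, so a = 3; then c = 21 − 3·4 = 9.
So s(n) = 3n² + 9, and s(8) = 201.

201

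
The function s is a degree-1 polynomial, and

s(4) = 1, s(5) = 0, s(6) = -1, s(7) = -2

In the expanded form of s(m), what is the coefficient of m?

-1

First differences: -1, -1, -1.
Level-1 differences are constant, so s has degree 1.
Fitting a degree-1 polynomial gives s(m) = -m + 5.
The coefficient of m is -1.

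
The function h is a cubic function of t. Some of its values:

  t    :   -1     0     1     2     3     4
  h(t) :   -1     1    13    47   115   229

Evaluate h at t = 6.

Write h(t) = at³ + bt² + ct + d; the 6 given values yield a linear system in the 4 coefficients.
Solving, h(t) = 2t³ + 5t² + 5t + 1.
Then h(6) = 643.

643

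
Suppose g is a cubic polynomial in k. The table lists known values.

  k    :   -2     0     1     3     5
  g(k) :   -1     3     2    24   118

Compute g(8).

499

Write g(k) = ak³ + bk² + ck + d; the 5 given values yield a linear system in the 4 coefficients.
Solving, g(k) = k³ - 2k + 3.
Then g(8) = 499.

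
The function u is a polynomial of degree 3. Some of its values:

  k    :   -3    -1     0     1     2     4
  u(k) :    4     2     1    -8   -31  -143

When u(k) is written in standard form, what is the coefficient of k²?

Write u(k) = ak³ + bk² + ck + d; the 6 given values yield a linear system in the 4 coefficients.
Solving, u(k) = -k³ - 4k² - 4k + 1.
The coefficient of k² is -4.

-4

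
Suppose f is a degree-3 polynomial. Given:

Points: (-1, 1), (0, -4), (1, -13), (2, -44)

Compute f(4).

-244

Write f(x) = ax³ + bx² + cx + d; the 4 given values yield a linear system in the 4 coefficients.
Solving, f(x) = -3x³ - 2x² - 4x - 4.
Then f(4) = -244.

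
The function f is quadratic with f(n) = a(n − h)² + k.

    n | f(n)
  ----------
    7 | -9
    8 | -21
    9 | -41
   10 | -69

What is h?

First differences -12, -20, -28; second difference -8 = 2a, so a = -4.
Expanding, the n-coefficient is −2ah = 8h; matching it to the data gives h = 6, and then k = -5.
So f(n) = -4(n − 6)² − 5.
Hence h = 6.

6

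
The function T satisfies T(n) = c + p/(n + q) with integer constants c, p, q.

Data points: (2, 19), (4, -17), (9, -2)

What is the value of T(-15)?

2

(T(n) − c)(n + q) = p for each data point; the three points give a linear system in c and q, then p follows.
Solving: c = 1, q = -3, p = -18, so T(n) = 1 − 18/(n − 3).
Then T(-15) = 1 − 18/(-18) = 2.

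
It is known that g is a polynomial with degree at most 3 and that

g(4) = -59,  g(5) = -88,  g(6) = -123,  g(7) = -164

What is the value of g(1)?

-8

Write g(m) = am³ + bm² + cm + d; the 4 given values yield a linear system in the 4 coefficients.
Solving, the leading coefficient vanishes, and g(m) = -3m² - 2m - 3.
Then g(1) = -8.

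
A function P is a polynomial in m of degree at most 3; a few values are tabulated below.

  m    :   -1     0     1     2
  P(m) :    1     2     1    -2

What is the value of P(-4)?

-14

First differences: 1, -1, -3. Second differences: -2, -2.
Level-2 differences are constant, so P has degree 2.
Fitting a degree-2 polynomial gives P(m) = -m² + 2.
Then P(-4) = -14.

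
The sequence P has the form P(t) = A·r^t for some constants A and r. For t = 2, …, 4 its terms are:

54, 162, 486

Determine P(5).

1458

Consecutive ratio: 162/54 = 3, and 486/162 = 3, so r = 3.
Then A·3^2 = 54 gives A = 6, and P(t) = 6·3^t.
P(5) = 6·3^5 = 1458.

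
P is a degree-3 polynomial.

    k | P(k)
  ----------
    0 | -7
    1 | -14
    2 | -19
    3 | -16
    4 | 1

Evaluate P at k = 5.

38

First differences: -7, -5, 3, 17. Second differences: 2, 8, 14. Third differences: 6, 6.
Level-3 differences are constant, so P has degree 3.
Fitting a degree-3 polynomial gives P(k) = k³ - 2k² - 6k - 7.
Then P(5) = 38.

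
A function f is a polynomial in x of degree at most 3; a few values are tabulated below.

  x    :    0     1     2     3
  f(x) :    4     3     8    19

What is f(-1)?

11

First differences: -1, 5, 11. Second differences: 6, 6.
Level-2 differences are constant, so f has degree 2.
Fitting a degree-2 polynomial gives f(x) = 3x² - 4x + 4.
Then f(-1) = 11.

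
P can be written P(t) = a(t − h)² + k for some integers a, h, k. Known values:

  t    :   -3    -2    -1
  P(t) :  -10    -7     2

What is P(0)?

First differences 3, 9; second difference 6 = 2a, so a = 3.
Expanding, the t-coefficient is −2ah = -6h; matching it to the data gives h = -3, and then k = -10.
So P(t) = 3(t + 3)² − 10.
P(0) = 3·3² − 10 = 17.

17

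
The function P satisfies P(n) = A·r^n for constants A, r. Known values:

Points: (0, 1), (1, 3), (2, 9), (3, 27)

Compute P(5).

Consecutive ratio: 3/1 = 3, and 9/3 = 3, so r = 3.
Then A·3^0 = 1 gives A = 1, and P(n) = 1·3^n.
P(5) = 1·3^5 = 243.

243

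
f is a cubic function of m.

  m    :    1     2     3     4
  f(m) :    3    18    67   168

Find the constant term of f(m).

4

Write f(m) = am³ + bm² + cm + d; the 4 given values yield a linear system in the 4 coefficients.
Solving, f(m) = 3m³ - m² - 3m + 4.
The constant term is f(0) = 4.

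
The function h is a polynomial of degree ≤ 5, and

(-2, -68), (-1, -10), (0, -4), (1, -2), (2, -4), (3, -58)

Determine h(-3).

Write h(k) = ak^5 + bk^4 + ck³ + dk² + ek + p; the 6 given values yield a linear system in the 6 coefficients.
Solving, the leading coefficient vanishes, and h(k) = -2k^4 + 4k³ - 4.
Then h(-3) = -274.

-274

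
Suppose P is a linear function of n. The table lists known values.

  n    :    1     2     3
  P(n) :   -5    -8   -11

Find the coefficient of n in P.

Write P(n) = an + b; the 3 given values yield a linear system in the 2 coefficients.
Solving, P(n) = -3n - 2.
The coefficient of n is -3.

-3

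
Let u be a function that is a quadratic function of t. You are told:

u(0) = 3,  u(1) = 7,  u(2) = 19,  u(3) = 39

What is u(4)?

First differences: 4, 12, 20. Second differences: 8, 8.
Level-2 differences are constant, so u has degree 2.
Fitting a degree-2 polynomial gives u(t) = 4t² + 3.
Then u(4) = 67.

67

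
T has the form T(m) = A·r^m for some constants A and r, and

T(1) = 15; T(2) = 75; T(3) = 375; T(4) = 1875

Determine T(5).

9375

Consecutive ratio: 75/15 = 5, and 375/75 = 5, so r = 5.
Then A·5^1 = 15 gives A = 3, and T(m) = 3·5^m.
T(5) = 3·5^5 = 9375.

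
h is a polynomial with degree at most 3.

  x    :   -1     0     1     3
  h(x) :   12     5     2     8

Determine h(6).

Write h(x) = ax³ + bx² + cx + d; the 4 given values yield a linear system in the 4 coefficients.
Solving, the leading coefficient vanishes, and h(x) = 2x² - 5x + 5.
Then h(6) = 47.

47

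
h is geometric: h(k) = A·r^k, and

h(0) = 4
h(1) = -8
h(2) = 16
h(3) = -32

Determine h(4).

Consecutive ratio: -8/4 = -2, and 16/(-8) = -2, so r = -2.
Then A·(-2)^0 = 4 gives A = 4, and h(k) = 4·(-2)^k.
h(4) = 4·(-2)^4 = 64.

64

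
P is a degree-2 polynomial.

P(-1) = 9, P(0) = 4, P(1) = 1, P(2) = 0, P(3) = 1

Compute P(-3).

25

Write P(k) = ak² + bk + c; the 5 given values yield a linear system in the 3 coefficients.
Solving, P(k) = k² - 4k + 4.
Then P(-3) = 25.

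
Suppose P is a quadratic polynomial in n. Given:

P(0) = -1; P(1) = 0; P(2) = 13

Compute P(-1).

Write P(n) = an² + bn + c; the 3 given values yield a linear system in the 3 coefficients.
Solving, P(n) = 6n² - 5n - 1.
Then P(-1) = 10.

10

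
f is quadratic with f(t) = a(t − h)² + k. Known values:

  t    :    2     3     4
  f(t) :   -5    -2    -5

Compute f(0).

First differences 3, -3; second difference -6 = 2a, so a = -3.
Expanding, the t-coefficient is −2ah = 6h; matching it to the data gives h = 3, and then k = -2.
So f(t) = -3(t − 3)² − 2.
f(0) = -3·(-3)² − 2 = -29.

-29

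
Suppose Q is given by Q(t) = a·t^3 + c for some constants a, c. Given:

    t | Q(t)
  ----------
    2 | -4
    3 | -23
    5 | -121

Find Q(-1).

From Q(2) = -4 and Q(3) = -23: 8a + c = -4 and 27a + c = -23.
Subtracting: 19a = -19, so a = -1; then c = -4 − (-1)·8 = 4.
So Q(t) = -1t³ + 4, and Q(-1) = 5.

5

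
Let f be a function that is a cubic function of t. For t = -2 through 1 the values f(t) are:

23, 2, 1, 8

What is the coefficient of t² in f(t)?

Write f(t) = at³ + bt² + ct + d; the 4 given values yield a linear system in the 4 coefficients.
Solving, f(t) = -2t³ + 4t² + 5t + 1.
The coefficient of t² is 4.

4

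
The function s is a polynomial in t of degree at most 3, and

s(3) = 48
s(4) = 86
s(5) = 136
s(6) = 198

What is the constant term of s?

6

First differences: 38, 50, 62. Second differences: 12, 12.
Level-2 differences are constant, so s has degree 2.
Fitting a degree-2 polynomial gives s(t) = 6t² - 4t + 6.
The constant term is s(0) = 6.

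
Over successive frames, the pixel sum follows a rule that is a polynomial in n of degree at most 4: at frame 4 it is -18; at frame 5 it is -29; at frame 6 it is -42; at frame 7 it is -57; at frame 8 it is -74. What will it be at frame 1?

Write the value at n as h(n).
First differences: -11, -13, -15, -17. Second differences: -2, -2, -2.
Level-2 differences are constant, so h has degree 2.
Fitting a degree-2 polynomial gives h(n) = -n² - 2n + 6.
Then h(1) = 3.

3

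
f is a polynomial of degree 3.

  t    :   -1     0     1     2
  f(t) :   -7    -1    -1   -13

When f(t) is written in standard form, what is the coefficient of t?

4

Write f(t) = at³ + bt² + ct + d; the 4 given values yield a linear system in the 4 coefficients.
Solving, f(t) = -t³ - 3t² + 4t - 1.
The coefficient of t is 4.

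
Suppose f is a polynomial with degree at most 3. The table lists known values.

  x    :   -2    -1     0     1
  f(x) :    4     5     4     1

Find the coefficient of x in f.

First differences: 1, -1, -3. Second differences: -2, -2.
Level-2 differences are constant, so f has degree 2.
Fitting a degree-2 polynomial gives f(x) = -x² - 2x + 4.
The coefficient of x is -2.

-2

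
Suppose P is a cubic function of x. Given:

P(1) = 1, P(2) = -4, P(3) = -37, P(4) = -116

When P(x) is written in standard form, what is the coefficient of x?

Write P(x) = ax³ + bx² + cx + d; the 4 given values yield a linear system in the 4 coefficients.
Solving, P(x) = -3x³ + 4x² + 4x - 4.
The coefficient of x is 4.

4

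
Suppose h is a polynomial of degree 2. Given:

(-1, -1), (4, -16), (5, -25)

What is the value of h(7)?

-49

Write h(n) = an² + bn + c; the 3 given values yield a linear system in the 3 coefficients.
Solving, h(n) = -n².
Then h(7) = -49.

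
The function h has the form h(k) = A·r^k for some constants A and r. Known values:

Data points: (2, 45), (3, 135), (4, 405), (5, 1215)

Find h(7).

Consecutive ratio: 135/45 = 3, and 405/135 = 3, so r = 3.
Then A·3^2 = 45 gives A = 5, and h(k) = 5·3^k.
h(7) = 5·3^7 = 10935.

10935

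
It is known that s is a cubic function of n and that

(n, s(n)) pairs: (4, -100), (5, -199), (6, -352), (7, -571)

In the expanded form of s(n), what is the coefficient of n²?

Write s(n) = an³ + bn² + cn + d; the 4 given values yield a linear system in the 4 coefficients.
Solving, s(n) = -2n³ + 3n² - 4n - 4.
The coefficient of n² is 3.

3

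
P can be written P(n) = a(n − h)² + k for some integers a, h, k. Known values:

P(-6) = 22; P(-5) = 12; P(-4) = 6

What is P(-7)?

36

First differences -10, -6; second difference 4 = 2a, so a = 2.
Expanding, the n-coefficient is −2ah = -4h; matching it to the data gives h = -3, and then k = 4.
So P(n) = 2(n + 3)² + 4.
P(-7) = 2·(-4)² + 4 = 36.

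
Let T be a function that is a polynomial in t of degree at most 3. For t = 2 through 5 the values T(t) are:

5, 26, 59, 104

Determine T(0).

-1

First differences: 21, 33, 45. Second differences: 12, 12.
Level-2 differences are constant, so T has degree 2.
Fitting a degree-2 polynomial gives T(t) = 6t² - 9t - 1.
Then T(0) = -1.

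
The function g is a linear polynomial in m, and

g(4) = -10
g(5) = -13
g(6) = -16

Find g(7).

-19

First differences: -3, -3.
Level-1 differences are constant, so g has degree 1.
Fitting a degree-1 polynomial gives g(m) = -3m + 2.
Then g(7) = -19.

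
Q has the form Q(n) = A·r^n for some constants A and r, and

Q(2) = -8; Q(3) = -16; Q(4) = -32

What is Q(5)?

-64

Consecutive ratio: -16/(-8) = 2, and -32/(-16) = 2, so r = 2.
Then A·2^2 = -8 gives A = -2, and Q(n) = -2·2^n.
Q(5) = -2·2^5 = -64.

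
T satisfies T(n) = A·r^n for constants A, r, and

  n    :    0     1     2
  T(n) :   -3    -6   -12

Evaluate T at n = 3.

Consecutive ratio: -6/(-3) = 2, and -12/(-6) = 2, so r = 2.
Then A·2^0 = -3 gives A = -3, and T(n) = -3·2^n.
T(3) = -3·2^3 = -24.

-24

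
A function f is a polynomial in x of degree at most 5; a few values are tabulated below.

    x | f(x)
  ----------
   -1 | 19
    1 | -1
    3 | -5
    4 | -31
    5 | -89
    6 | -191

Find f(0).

1

Write f(x) = ax^5 + bx^4 + cx³ + dx² + ex + p; the 6 given values yield a linear system in the 6 coefficients.
Solving, the top 2 coefficients vanish, and f(x) = -2x³ + 8x² - 8x + 1.
Then f(0) = 1.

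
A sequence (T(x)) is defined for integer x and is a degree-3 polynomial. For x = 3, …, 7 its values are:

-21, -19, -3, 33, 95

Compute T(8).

Write T(x) = ax³ + bx² + cx + d; the 5 given values yield a linear system in the 4 coefficients.
Solving, T(x) = x³ - 5x² - 3.
Then T(8) = 189.

189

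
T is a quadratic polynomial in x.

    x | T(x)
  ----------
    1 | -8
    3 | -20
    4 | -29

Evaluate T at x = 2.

Write T(x) = ax² + bx + c; the 3 given values yield a linear system in the 3 coefficients.
Solving, T(x) = -x² - 2x - 5.
Then T(2) = -13.

-13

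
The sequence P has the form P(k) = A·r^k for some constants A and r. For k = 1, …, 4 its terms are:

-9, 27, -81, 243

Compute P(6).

2187

Consecutive ratio: 27/(-9) = -3, and -81/27 = -3, so r = -3.
Then A·(-3)^1 = -9 gives A = 3, and P(k) = 3·(-3)^k.
P(6) = 3·(-3)^6 = 2187.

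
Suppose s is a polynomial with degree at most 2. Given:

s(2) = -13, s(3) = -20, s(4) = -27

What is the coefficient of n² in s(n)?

First differences: -7, -7.
Level-1 differences are constant, so s has degree 1.
Fitting a degree-1 polynomial gives s(n) = -7n + 1.
The coefficient of n² is 0.

0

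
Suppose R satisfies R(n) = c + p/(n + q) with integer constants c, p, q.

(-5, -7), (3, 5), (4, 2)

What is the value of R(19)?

-3

(R(n) − c)(n + q) = p for each data point; the three points give a linear system in c and q, then p follows.
Solving: c = -4, q = -1, p = 18, so R(n) = -4 + 18/(n − 1).
Then R(19) = -4 + 18/18 = -3.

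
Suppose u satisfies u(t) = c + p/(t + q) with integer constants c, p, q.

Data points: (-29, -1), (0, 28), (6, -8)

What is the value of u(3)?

(u(t) − c)(t + q) = p for each data point; the three points give a linear system in c and q, then p follows.
Solving: c = -2, q = -1, p = -30, so u(t) = -2 − 30/(t − 1).
Then u(3) = -2 − 30/2 = -17.

-17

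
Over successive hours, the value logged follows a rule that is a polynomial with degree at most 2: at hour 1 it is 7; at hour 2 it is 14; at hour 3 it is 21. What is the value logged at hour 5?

Write the value at k as u(k).
First differences: 7, 7.
Level-1 differences are constant, so u has degree 1.
Fitting a degree-1 polynomial gives u(k) = 7k.
Then u(5) = 35.

35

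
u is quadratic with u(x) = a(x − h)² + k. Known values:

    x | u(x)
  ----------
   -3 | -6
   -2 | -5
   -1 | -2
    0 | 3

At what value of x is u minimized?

-3

First differences 1, 3, 5; second difference 2 = 2a, so a = 1.
Expanding, the x-coefficient is −2ah = -2h; matching it to the data gives h = -3, and then k = -6.
So u(x) = 1(x + 3)² − 6.
Hence h = -3.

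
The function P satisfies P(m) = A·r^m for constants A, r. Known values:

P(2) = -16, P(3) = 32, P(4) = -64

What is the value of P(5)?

Consecutive ratio: 32/(-16) = -2, and -64/32 = -2, so r = -2.
Then A·(-2)^2 = -16 gives A = -4, and P(m) = -4·(-2)^m.
P(5) = -4·(-2)^5 = 128.

128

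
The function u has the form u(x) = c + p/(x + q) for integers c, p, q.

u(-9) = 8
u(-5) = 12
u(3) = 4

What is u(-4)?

18

(u(x) − c)(x + q) = p for each data point; the three points give a linear system in c and q, then p follows.
Solving: c = 6, q = 3, p = -12, so u(x) = 6 − 12/(x + 3).
Then u(-4) = 6 − 12/(-1) = 18.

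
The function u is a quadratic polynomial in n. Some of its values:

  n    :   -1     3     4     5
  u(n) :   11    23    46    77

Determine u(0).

2

Write u(n) = an² + bn + c; the 4 given values yield a linear system in the 3 coefficients.
Solving, u(n) = 4n² - 5n + 2.
Then u(0) = 2.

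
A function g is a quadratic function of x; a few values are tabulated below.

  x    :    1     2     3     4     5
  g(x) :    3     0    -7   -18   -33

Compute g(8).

-102

First differences: -3, -7, -11, -15. Second differences: -4, -4, -4.
Level-2 differences are constant, so g has degree 2.
Fitting a degree-2 polynomial gives g(x) = -2x² + 3x + 2.
Then g(8) = -102.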